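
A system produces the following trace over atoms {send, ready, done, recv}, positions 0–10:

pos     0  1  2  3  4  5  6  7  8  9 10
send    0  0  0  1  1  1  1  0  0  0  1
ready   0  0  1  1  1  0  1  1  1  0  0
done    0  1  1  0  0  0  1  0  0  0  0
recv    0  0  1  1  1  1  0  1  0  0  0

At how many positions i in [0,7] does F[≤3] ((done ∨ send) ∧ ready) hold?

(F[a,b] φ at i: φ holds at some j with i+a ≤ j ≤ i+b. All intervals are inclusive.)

7

Evaluate at each i in [0,7]:
  i=0: ✓ (witness j=2)
  i=1: ✓ (witness j=2)
  i=2: ✓ (witness j=2)
  i=3: ✓ (witness j=3)
  i=4: ✓ (witness j=4)
  i=5: ✓ (witness j=6)
  i=6: ✓ (witness j=6)
  i=7: ✗ (none in [7,10])
Positions where it holds: {0, 1, 2, 3, 4, 5, 6} → 7.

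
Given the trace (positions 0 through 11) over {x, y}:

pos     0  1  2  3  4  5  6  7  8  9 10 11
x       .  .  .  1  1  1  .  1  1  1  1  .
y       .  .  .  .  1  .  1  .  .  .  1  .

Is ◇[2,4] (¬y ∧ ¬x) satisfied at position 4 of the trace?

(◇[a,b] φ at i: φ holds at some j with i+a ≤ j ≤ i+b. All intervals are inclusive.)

Check (¬y ∧ ¬x) at each j in [6,8]:
  j=6: false
  j=7: false
  j=8: false
No position in the window satisfies it → formula fails.

False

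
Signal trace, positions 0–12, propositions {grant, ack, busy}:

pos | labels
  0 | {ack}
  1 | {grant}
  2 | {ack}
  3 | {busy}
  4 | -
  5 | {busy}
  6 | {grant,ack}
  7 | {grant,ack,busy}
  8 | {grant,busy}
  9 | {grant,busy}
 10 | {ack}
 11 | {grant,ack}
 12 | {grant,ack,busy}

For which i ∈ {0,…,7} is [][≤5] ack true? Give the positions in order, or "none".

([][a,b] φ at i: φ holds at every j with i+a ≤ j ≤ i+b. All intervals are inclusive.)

none

Evaluate at each i in [0,7]:
  i=0: ✗ (fails at j=1)
  i=1: ✗ (fails at j=1)
  i=2: ✗ (fails at j=3)
  i=3: ✗ (fails at j=3)
  i=4: ✗ (fails at j=4)
  i=5: ✗ (fails at j=5)
  i=6: ✗ (fails at j=8)
  i=7: ✗ (fails at j=8)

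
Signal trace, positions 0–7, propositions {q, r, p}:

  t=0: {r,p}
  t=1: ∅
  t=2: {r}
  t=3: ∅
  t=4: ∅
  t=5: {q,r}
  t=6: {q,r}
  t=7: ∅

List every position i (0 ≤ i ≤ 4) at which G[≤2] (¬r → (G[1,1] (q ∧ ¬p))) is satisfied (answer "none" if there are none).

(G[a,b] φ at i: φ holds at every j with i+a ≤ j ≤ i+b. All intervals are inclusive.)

4

Evaluate at each i in [0,4]:
  i=0: ✗ (fails at j=1)
  i=1: ✗ (fails at j=1)
  i=2: ✗ (fails at j=3)
  i=3: ✗ (fails at j=3)
  i=4: ✓ (all of [4,6])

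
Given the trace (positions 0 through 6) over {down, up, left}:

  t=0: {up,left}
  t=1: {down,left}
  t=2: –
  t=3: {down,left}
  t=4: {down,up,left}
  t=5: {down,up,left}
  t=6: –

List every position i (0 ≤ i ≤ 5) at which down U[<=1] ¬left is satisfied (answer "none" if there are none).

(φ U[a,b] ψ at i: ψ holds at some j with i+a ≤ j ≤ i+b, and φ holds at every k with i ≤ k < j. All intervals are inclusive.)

1, 2, 5

Evaluate at each i in [0,5]:
  i=0: ✗ (no rhs in [0,1])
  i=1: ✓ (rhs at j=2; lhs holds on [1,1])
  i=2: ✓ (rhs at j=2)
  i=3: ✗ (no rhs in [3,4])
  i=4: ✗ (no rhs in [4,5])
  i=5: ✓ (rhs at j=6; lhs holds on [5,5])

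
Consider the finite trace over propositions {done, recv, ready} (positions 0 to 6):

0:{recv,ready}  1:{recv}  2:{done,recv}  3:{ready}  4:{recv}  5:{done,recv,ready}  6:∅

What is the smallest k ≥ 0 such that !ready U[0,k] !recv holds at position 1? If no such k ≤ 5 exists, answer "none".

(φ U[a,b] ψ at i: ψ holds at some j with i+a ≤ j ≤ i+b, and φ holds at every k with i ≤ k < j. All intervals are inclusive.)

Need earliest j ≥ 1 with !recv, and !ready at every k in [1,j-1].
  j=1: rhs fails.
  j=2: rhs fails.
  j=3: rhs holds; lhs holds on [1,2]. k = 2.

2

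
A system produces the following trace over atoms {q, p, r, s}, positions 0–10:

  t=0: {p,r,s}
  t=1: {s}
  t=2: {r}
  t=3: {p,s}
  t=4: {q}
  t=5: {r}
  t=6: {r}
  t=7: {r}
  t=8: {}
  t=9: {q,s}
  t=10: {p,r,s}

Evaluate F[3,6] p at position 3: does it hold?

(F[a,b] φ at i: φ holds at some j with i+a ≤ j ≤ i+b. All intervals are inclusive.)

Check p at each j in [6,9]:
  j=6: false
  j=7: false
  j=8: false
  j=9: false
No position in the window satisfies it → formula fails.

Does not hold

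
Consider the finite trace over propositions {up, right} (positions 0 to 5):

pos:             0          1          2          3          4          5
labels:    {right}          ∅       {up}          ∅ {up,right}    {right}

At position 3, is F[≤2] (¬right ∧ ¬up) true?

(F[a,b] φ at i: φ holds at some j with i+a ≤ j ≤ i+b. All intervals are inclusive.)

Holds

Check (¬right ∧ ¬up) at each j in [3,5]:
  j=3: true
  j=4: false
  j=5: false
Found at j=3 → formula holds.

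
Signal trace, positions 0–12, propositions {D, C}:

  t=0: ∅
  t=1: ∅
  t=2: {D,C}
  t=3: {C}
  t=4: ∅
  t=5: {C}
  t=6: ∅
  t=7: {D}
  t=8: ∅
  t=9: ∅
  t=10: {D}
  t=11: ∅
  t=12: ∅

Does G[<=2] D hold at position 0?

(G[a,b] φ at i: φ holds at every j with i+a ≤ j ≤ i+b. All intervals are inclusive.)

Check D at every j in [0,2]:
  j=0: false
  j=1: false
  j=2: true
Fails at j=0 → formula fails.

No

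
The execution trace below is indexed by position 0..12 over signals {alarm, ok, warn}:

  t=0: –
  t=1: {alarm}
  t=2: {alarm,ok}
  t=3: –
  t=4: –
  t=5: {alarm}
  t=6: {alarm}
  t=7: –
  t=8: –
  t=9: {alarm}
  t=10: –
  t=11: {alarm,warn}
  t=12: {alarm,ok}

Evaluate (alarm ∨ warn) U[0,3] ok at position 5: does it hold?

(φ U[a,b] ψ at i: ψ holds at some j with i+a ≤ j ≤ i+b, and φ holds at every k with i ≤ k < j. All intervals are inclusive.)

Need some j in [5,8] with ok, and (alarm ∨ warn) at every k in [5,j-1].
  j=5: ok false.
  j=6: ok false.
  j=7: ok false.
  j=8: ok false.
No j in the window works → until fails.

False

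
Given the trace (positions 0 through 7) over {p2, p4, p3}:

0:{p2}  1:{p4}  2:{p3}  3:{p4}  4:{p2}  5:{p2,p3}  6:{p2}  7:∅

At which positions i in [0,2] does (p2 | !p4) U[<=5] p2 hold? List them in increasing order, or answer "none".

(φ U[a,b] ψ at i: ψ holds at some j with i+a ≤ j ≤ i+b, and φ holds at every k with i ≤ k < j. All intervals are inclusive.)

Evaluate at each i in [0,2]:
  i=0: ✓ (rhs at j=0)
  i=1: ✗ (lhs fails at k=1 before rhs at j=4)
  i=2: ✗ (lhs fails at k=3 before rhs at j=4)

0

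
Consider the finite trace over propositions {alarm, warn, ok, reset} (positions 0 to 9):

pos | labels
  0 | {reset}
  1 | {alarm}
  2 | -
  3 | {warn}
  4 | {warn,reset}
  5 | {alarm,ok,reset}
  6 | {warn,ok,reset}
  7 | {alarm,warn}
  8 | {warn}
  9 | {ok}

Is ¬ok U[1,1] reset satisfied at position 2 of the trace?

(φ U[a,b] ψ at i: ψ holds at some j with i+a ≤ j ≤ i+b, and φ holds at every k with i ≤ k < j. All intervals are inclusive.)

Does not hold

Need some j in [3,3] with reset, and ¬ok at every k in [2,j-1].
  j=3: reset false.
No j in the window works → until fails.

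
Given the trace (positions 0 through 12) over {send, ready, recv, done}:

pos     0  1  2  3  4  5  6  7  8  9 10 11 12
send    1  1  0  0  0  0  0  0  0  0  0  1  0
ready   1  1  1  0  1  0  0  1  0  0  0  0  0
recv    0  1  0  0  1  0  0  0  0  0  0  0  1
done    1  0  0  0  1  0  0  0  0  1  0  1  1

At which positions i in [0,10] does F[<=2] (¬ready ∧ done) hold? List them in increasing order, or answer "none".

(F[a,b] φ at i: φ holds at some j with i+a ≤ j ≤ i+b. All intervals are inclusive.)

7, 8, 9, 10

Evaluate at each i in [0,10]:
  i=0: ✗ (none in [0,2])
  i=1: ✗ (none in [1,3])
  i=2: ✗ (none in [2,4])
  i=3: ✗ (none in [3,5])
  i=4: ✗ (none in [4,6])
  i=5: ✗ (none in [5,7])
  i=6: ✗ (none in [6,8])
  i=7: ✓ (witness j=9)
  i=8: ✓ (witness j=9)
  i=9: ✓ (witness j=9)
  i=10: ✓ (witness j=11)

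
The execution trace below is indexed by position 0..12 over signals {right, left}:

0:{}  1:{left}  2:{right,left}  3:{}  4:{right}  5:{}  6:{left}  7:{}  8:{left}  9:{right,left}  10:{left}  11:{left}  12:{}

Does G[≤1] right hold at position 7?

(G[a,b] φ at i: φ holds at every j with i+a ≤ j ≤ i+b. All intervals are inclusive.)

False

Check right at every j in [7,8]:
  j=7: false
  j=8: false
Fails at j=7 → formula fails.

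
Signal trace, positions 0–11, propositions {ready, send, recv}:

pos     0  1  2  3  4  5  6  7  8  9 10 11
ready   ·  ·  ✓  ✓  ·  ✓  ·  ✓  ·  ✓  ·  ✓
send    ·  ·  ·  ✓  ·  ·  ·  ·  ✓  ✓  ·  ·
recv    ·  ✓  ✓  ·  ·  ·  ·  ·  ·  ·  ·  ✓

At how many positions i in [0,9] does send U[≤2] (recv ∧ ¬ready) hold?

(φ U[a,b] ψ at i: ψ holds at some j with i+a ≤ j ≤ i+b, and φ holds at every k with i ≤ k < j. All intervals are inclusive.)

1

Evaluate at each i in [0,9]:
  i=0: ✗ (lhs fails at k=0 before rhs at j=1)
  i=1: ✓ (rhs at j=1)
  i=2: ✗ (no rhs in [2,4])
  i=3: ✗ (no rhs in [3,5])
  i=4: ✗ (no rhs in [4,6])
  i=5: ✗ (no rhs in [5,7])
  i=6: ✗ (no rhs in [6,8])
  i=7: ✗ (no rhs in [7,9])
  i=8: ✗ (no rhs in [8,10])
  i=9: ✗ (no rhs in [9,11])
Positions where it holds: {1} → 1.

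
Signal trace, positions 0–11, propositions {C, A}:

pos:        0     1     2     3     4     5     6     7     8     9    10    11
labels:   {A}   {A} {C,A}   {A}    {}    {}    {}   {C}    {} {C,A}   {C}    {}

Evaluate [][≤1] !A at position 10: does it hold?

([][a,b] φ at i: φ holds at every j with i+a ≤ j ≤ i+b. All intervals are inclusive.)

True

Check !A at every j in [10,11]:
  j=10: true
  j=11: true
All positions satisfy it → formula holds.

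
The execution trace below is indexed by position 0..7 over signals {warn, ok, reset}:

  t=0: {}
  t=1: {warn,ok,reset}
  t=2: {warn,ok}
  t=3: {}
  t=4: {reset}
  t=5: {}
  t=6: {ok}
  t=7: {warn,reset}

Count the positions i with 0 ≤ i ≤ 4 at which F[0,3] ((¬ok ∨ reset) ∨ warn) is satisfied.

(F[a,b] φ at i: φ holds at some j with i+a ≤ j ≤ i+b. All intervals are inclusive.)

Evaluate at each i in [0,4]:
  i=0: ✓ (witness j=0)
  i=1: ✓ (witness j=1)
  i=2: ✓ (witness j=2)
  i=3: ✓ (witness j=3)
  i=4: ✓ (witness j=4)
Positions where it holds: {0, 1, 2, 3, 4} → 5.

5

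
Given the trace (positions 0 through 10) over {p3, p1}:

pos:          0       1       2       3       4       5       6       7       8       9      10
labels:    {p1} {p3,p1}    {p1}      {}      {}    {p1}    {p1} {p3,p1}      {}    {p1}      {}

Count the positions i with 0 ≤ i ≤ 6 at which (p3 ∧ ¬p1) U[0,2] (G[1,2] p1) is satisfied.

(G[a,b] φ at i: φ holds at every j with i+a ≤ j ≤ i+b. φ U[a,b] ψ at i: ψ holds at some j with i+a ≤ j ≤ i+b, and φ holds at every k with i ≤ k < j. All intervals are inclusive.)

3

Evaluate at each i in [0,6]:
  i=0: ✓ (rhs at j=0)
  i=1: ✗ (no rhs in [1,3])
  i=2: ✗ (lhs fails at k=2 before rhs at j=4)
  i=3: ✗ (lhs fails at k=3 before rhs at j=4)
  i=4: ✓ (rhs at j=4)
  i=5: ✓ (rhs at j=5)
  i=6: ✗ (no rhs in [6,8])
Positions where it holds: {0, 4, 5} → 3.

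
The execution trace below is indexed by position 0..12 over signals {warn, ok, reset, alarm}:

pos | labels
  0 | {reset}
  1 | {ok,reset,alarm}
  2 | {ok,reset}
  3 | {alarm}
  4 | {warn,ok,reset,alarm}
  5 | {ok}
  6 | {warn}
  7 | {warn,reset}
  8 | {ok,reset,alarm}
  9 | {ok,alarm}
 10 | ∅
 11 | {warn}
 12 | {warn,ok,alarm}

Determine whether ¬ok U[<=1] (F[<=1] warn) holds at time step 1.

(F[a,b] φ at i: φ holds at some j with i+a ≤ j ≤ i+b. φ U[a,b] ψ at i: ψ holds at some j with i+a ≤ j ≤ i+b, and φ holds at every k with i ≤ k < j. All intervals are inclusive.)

Need some j in [1,2] with F[<=1] warn, and ¬ok at every k in [1,j-1].
  j=1: F[<=1] warn — fails (none in [1,2]).
  j=2: F[<=1] warn — fails (none in [2,3]).
No j in the window works → until fails.

False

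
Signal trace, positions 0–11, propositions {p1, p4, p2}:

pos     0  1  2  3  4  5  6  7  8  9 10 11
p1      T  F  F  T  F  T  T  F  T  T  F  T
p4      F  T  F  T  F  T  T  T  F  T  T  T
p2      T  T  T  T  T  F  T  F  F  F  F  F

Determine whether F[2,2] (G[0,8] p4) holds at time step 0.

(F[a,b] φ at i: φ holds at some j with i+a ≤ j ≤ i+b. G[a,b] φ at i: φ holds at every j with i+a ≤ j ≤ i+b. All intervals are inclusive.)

False

Check G[0,8] p4 at each j in [2,2]:
  j=2: fails at 2
No position in the window satisfies it → formula fails.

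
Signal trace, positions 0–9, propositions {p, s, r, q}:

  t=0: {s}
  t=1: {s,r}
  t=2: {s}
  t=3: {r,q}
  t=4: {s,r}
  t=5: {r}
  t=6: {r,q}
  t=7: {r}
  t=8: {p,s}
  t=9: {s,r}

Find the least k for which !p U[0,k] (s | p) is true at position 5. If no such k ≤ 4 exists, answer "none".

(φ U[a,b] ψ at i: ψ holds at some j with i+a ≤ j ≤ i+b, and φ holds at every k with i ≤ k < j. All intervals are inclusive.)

Need earliest j ≥ 5 with (s | p), and !p at every k in [5,j-1].
  j=5: rhs fails.
  j=6: rhs fails.
  j=7: rhs fails.
  j=8: rhs holds; lhs holds on [5,7]. k = 3.

3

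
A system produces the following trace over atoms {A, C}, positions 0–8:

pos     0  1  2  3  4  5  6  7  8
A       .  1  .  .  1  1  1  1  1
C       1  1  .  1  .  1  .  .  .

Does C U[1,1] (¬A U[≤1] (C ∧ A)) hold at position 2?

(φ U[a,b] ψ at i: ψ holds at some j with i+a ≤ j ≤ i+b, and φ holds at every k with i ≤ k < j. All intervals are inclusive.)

False

Need some j in [3,3] with (¬A U[≤1] (C ∧ A)), and C at every k in [2,j-1].
  j=3: (¬A U[≤1] (C ∧ A)) — fails.
No j in the window works → until fails.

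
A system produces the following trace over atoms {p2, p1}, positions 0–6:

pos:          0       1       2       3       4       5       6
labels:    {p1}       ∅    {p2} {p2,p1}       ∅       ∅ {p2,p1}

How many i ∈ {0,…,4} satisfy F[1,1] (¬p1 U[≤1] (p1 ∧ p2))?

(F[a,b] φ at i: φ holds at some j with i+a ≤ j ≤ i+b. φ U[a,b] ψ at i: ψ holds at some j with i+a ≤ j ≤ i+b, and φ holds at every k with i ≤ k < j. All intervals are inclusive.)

Evaluate at each i in [0,4]:
  i=0: ✗ (none in [1,1])
  i=1: ✓ (witness j=2)
  i=2: ✓ (witness j=3)
  i=3: ✗ (none in [4,4])
  i=4: ✓ (witness j=5)
Positions where it holds: {1, 2, 4} → 3.

3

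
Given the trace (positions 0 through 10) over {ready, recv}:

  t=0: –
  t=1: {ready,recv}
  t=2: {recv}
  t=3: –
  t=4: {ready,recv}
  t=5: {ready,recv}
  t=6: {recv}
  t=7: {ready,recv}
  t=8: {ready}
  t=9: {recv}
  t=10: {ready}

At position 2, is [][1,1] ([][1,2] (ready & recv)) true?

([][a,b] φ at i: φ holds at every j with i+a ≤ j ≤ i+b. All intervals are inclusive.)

Check [][1,2] (ready & recv) at every j in [3,3]:
  j=3: holds on [4,5]
All positions satisfy it → formula holds.

Yes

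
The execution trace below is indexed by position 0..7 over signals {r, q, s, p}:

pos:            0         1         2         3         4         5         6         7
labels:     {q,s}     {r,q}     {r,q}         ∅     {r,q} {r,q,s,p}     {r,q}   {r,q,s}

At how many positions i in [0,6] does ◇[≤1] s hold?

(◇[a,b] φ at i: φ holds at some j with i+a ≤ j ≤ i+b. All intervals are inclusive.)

4

Evaluate at each i in [0,6]:
  i=0: ✓ (witness j=0)
  i=1: ✗ (none in [1,2])
  i=2: ✗ (none in [2,3])
  i=3: ✗ (none in [3,4])
  i=4: ✓ (witness j=5)
  i=5: ✓ (witness j=5)
  i=6: ✓ (witness j=7)
Positions where it holds: {0, 4, 5, 6} → 4.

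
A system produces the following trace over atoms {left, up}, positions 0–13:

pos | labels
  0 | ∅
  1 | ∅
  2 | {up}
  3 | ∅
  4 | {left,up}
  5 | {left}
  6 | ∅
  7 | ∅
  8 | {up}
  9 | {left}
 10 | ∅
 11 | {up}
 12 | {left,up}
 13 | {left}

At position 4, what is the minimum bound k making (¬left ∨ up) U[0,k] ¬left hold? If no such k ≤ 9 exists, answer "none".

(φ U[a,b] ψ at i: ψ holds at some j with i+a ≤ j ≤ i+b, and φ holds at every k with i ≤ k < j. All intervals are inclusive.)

none

Need earliest j ≥ 4 with ¬left, and (¬left ∨ up) at every k in [4,j-1].
  j=4: rhs fails.
  j=5: rhs fails.
  j=6: rhs holds but lhs fails at k=5.
  j=7: rhs holds but lhs fails at k=5.
  j=8: rhs holds but lhs fails at k=5.
  j=9: rhs fails.
  j=10: rhs holds but lhs fails at k=5.
  j=11: rhs holds but lhs fails at k=5.
  j=12: rhs fails.
  j=13: rhs fails.
No witness within the range → none.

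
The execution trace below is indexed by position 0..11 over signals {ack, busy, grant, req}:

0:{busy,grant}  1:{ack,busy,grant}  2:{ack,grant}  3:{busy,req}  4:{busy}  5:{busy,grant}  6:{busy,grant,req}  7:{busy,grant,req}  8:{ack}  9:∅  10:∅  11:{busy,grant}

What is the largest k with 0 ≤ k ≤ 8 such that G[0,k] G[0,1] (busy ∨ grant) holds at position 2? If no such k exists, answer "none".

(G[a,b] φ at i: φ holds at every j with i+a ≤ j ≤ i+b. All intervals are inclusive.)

G[0,1] (busy ∨ grant) must hold from j=2 onward; find where it first fails.
  j=2: holds
  j=3: holds
  j=4: holds
  j=5: holds
  j=6: holds
  j=7: fails
Holds on [2,6], so largest k = 4.

4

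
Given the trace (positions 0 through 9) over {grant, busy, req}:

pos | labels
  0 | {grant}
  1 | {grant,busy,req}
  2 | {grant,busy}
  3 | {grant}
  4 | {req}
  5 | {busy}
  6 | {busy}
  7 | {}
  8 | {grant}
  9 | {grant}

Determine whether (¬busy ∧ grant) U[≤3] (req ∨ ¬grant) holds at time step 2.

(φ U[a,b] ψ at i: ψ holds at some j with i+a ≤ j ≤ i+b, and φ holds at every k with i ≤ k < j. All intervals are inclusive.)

Need some j in [2,5] with (req ∨ ¬grant), and (¬busy ∧ grant) at every k in [2,j-1].
  j=2: (req ∨ ¬grant) false.
  j=3: (req ∨ ¬grant) false.
  j=4: (req ∨ ¬grant) holds, but (¬busy ∧ grant) fails at k=2 → not this j.
  j=5: (req ∨ ¬grant) holds, but (¬busy ∧ grant) fails at k=2 → not this j.
No j in the window works → until fails.

False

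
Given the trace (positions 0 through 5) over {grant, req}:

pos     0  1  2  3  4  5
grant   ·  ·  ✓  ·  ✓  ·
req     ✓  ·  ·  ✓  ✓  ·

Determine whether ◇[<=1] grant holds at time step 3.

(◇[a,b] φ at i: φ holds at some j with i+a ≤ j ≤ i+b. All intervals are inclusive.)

Check grant at each j in [3,4]:
  j=3: false
  j=4: true
Found at j=4 → formula holds.

Holds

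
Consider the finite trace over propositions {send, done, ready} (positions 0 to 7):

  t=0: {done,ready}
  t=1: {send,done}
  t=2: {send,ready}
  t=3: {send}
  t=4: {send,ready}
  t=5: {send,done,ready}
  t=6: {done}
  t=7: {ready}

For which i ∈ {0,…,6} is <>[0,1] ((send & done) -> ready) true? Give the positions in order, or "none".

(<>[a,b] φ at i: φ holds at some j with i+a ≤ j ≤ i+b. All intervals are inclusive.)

Evaluate at each i in [0,6]:
  i=0: ✓ (witness j=0)
  i=1: ✓ (witness j=2)
  i=2: ✓ (witness j=2)
  i=3: ✓ (witness j=3)
  i=4: ✓ (witness j=4)
  i=5: ✓ (witness j=5)
  i=6: ✓ (witness j=6)

0, 1, 2, 3, 4, 5, 6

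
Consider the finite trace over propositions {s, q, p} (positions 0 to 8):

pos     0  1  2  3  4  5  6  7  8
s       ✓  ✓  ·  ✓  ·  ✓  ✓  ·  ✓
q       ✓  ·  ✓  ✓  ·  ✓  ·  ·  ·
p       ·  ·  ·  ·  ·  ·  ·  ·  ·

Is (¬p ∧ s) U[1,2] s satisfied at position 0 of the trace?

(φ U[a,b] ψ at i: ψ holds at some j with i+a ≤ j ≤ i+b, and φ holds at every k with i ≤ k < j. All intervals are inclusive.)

Holds

Need some j in [1,2] with s, and (¬p ∧ s) at every k in [0,j-1].
  j=1: s holds; (¬p ∧ s) holds at every k in [0,0] → satisfied.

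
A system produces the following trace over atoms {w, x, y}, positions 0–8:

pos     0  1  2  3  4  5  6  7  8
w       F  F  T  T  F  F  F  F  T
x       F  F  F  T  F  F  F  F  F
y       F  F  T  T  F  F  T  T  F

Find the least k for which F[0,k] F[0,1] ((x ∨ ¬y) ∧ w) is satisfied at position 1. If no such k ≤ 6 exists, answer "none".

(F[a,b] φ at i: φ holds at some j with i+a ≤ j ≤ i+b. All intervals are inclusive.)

Scan j = 1,2,… for F[0,1] ((x ∨ ¬y) ∧ w):
  j=1: fails
  j=2: holds
First hit at j=2, so smallest k = 2-1 = 1.

1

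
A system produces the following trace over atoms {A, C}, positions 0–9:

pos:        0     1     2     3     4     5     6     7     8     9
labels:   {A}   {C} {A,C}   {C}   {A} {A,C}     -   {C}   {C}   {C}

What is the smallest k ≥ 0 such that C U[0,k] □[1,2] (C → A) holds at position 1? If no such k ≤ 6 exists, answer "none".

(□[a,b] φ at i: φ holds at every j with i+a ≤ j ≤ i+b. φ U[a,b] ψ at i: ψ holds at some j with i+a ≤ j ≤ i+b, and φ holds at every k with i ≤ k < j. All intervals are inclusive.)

Need earliest j ≥ 1 with □[1,2] (C → A), and C at every k in [1,j-1].
  j=1: rhs fails.
  j=2: rhs fails.
  j=3: rhs holds; lhs holds on [1,2]. k = 2.

2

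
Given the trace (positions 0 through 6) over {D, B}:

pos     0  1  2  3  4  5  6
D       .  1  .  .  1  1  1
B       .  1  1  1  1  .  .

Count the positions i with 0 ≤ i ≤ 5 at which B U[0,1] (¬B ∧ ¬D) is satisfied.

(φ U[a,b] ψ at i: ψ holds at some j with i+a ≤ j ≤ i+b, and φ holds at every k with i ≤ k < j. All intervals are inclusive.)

1

Evaluate at each i in [0,5]:
  i=0: ✓ (rhs at j=0)
  i=1: ✗ (no rhs in [1,2])
  i=2: ✗ (no rhs in [2,3])
  i=3: ✗ (no rhs in [3,4])
  i=4: ✗ (no rhs in [4,5])
  i=5: ✗ (no rhs in [5,6])
Positions where it holds: {0} → 1.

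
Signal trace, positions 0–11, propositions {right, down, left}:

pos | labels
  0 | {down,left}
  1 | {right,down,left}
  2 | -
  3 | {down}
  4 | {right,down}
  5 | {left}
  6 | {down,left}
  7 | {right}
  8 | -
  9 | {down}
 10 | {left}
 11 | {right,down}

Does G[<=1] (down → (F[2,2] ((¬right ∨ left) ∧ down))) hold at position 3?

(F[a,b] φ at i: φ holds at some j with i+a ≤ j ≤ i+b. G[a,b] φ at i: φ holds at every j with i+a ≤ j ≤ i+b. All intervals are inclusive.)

Check (down → (F[2,2] ((¬right ∨ left) ∧ down))) at every j in [3,4]:
  j=3: antecedent true; consequent fails (none in [5,5]) → ✗
  j=4: antecedent true; consequent holds (witness at 6) → ✓
Fails at j=3 → formula fails.

Does not hold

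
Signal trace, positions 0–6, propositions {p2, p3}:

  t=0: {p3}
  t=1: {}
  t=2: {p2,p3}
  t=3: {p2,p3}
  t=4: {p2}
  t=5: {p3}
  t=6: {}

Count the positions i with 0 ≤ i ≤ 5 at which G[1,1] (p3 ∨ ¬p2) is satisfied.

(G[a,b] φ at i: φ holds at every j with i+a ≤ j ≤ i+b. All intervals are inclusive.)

Evaluate at each i in [0,5]:
  i=0: ✓ (all of [1,1])
  i=1: ✓ (all of [2,2])
  i=2: ✓ (all of [3,3])
  i=3: ✗ (fails at j=4)
  i=4: ✓ (all of [5,5])
  i=5: ✓ (all of [6,6])
Positions where it holds: {0, 1, 2, 4, 5} → 5.

5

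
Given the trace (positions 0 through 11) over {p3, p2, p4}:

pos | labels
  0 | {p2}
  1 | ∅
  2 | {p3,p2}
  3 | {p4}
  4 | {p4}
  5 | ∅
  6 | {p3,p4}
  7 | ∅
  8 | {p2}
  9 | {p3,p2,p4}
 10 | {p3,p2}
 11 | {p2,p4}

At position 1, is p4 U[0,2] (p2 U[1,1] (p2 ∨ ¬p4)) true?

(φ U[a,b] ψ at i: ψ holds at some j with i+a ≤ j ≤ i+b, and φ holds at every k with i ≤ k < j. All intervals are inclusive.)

False

Need some j in [1,3] with (p2 U[1,1] (p2 ∨ ¬p4)), and p4 at every k in [1,j-1].
  j=1: (p2 U[1,1] (p2 ∨ ¬p4)) — fails.
  j=2: (p2 U[1,1] (p2 ∨ ¬p4)) — fails.
  j=3: (p2 U[1,1] (p2 ∨ ¬p4)) — fails.
No j in the window works → until fails.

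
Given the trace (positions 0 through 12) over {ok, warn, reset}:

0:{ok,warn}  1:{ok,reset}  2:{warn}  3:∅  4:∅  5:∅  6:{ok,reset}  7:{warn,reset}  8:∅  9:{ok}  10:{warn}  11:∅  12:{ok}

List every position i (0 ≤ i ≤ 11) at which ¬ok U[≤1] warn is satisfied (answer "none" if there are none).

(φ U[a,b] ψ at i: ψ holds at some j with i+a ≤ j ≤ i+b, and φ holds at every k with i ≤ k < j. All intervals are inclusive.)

Evaluate at each i in [0,11]:
  i=0: ✓ (rhs at j=0)
  i=1: ✗ (lhs fails at k=1 before rhs at j=2)
  i=2: ✓ (rhs at j=2)
  i=3: ✗ (no rhs in [3,4])
  i=4: ✗ (no rhs in [4,5])
  i=5: ✗ (no rhs in [5,6])
  i=6: ✗ (lhs fails at k=6 before rhs at j=7)
  i=7: ✓ (rhs at j=7)
  i=8: ✗ (no rhs in [8,9])
  i=9: ✗ (lhs fails at k=9 before rhs at j=10)
  i=10: ✓ (rhs at j=10)
  i=11: ✗ (no rhs in [11,12])

0, 2, 7, 10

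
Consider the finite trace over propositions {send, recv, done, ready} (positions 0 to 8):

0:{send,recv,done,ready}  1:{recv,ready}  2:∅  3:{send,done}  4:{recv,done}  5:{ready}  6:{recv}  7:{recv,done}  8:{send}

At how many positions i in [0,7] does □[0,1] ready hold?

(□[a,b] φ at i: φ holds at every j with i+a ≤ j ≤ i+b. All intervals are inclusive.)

Evaluate at each i in [0,7]:
  i=0: ✓ (all of [0,1])
  i=1: ✗ (fails at j=2)
  i=2: ✗ (fails at j=2)
  i=3: ✗ (fails at j=3)
  i=4: ✗ (fails at j=4)
  i=5: ✗ (fails at j=6)
  i=6: ✗ (fails at j=6)
  i=7: ✗ (fails at j=7)
Positions where it holds: {0} → 1.

1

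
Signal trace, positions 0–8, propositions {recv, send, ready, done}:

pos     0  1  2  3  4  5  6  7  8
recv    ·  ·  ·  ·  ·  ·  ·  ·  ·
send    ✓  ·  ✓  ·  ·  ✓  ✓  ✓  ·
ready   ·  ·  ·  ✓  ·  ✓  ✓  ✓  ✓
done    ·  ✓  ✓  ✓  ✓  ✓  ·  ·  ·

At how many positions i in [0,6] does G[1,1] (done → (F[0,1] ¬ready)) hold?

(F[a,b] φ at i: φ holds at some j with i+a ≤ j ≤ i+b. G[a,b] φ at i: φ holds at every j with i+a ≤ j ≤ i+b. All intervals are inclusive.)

Evaluate at each i in [0,6]:
  i=0: ✓ (all of [1,1])
  i=1: ✓ (all of [2,2])
  i=2: ✓ (all of [3,3])
  i=3: ✓ (all of [4,4])
  i=4: ✗ (fails at j=5)
  i=5: ✓ (all of [6,6])
  i=6: ✓ (all of [7,7])
Positions where it holds: {0, 1, 2, 3, 5, 6} → 6.

6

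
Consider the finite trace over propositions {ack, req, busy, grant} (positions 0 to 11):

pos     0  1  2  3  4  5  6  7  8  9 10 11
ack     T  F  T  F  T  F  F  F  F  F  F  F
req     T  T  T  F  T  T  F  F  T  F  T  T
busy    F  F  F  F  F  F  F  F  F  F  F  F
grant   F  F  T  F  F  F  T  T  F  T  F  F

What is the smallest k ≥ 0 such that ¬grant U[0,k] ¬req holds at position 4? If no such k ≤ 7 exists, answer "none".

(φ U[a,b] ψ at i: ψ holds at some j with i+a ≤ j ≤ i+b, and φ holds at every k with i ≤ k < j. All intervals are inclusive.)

Need earliest j ≥ 4 with ¬req, and ¬grant at every k in [4,j-1].
  j=4: rhs fails.
  j=5: rhs fails.
  j=6: rhs holds; lhs holds on [4,5]. k = 2.

2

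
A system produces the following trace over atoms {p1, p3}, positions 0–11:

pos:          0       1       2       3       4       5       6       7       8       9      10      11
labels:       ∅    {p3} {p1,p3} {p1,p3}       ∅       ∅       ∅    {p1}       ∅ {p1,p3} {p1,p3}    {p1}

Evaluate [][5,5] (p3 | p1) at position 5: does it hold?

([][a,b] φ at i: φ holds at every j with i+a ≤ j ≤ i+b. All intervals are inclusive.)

Yes

Check (p3 | p1) at every j in [10,10]:
  j=10: true
All positions satisfy it → formula holds.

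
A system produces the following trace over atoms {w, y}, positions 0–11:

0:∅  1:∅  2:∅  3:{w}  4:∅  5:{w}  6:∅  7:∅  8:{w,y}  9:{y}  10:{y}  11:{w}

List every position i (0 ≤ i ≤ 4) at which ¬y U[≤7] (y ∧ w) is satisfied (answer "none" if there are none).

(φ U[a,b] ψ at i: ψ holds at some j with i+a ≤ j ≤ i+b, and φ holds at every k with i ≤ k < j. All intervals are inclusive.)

Evaluate at each i in [0,4]:
  i=0: ✗ (no rhs in [0,7])
  i=1: ✓ (rhs at j=8; lhs holds on [1,7])
  i=2: ✓ (rhs at j=8; lhs holds on [2,7])
  i=3: ✓ (rhs at j=8; lhs holds on [3,7])
  i=4: ✓ (rhs at j=8; lhs holds on [4,7])

1, 2, 3, 4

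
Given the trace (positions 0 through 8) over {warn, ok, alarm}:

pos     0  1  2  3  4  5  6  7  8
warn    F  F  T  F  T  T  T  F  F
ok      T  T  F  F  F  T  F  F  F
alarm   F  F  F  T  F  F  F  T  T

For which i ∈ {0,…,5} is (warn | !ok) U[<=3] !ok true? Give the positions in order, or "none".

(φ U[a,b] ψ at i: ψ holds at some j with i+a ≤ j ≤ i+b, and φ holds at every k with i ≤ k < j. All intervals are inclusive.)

2, 3, 4, 5

Evaluate at each i in [0,5]:
  i=0: ✗ (lhs fails at k=0 before rhs at j=2)
  i=1: ✗ (lhs fails at k=1 before rhs at j=2)
  i=2: ✓ (rhs at j=2)
  i=3: ✓ (rhs at j=3)
  i=4: ✓ (rhs at j=4)
  i=5: ✓ (rhs at j=6; lhs holds on [5,5])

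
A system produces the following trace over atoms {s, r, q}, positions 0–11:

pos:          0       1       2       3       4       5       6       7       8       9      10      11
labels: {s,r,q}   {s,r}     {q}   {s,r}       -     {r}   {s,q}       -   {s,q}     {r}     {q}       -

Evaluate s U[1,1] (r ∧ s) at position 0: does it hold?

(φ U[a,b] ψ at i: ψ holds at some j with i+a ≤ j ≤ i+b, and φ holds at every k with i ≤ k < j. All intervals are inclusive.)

Need some j in [1,1] with (r ∧ s), and s at every k in [0,j-1].
  j=1: (r ∧ s) holds; s holds at every k in [0,0] → satisfied.

True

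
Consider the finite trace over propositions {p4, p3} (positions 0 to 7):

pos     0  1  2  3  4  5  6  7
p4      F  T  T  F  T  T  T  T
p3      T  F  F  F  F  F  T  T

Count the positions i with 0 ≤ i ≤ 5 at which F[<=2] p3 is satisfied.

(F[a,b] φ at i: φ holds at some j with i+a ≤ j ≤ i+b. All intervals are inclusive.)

Evaluate at each i in [0,5]:
  i=0: ✓ (witness j=0)
  i=1: ✗ (none in [1,3])
  i=2: ✗ (none in [2,4])
  i=3: ✗ (none in [3,5])
  i=4: ✓ (witness j=6)
  i=5: ✓ (witness j=6)
Positions where it holds: {0, 4, 5} → 3.

3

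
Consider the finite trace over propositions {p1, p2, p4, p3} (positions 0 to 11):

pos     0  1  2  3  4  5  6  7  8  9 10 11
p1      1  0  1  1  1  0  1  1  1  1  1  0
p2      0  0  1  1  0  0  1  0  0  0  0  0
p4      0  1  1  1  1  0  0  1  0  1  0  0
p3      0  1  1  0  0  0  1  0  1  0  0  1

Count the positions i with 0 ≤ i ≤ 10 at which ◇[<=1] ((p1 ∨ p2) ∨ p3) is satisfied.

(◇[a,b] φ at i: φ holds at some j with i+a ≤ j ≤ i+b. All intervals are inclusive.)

11

Evaluate at each i in [0,10]:
  i=0: ✓ (witness j=0)
  i=1: ✓ (witness j=1)
  i=2: ✓ (witness j=2)
  i=3: ✓ (witness j=3)
  i=4: ✓ (witness j=4)
  i=5: ✓ (witness j=6)
  i=6: ✓ (witness j=6)
  i=7: ✓ (witness j=7)
  i=8: ✓ (witness j=8)
  i=9: ✓ (witness j=9)
  i=10: ✓ (witness j=10)
Positions where it holds: {0, 1, 2, 3, 4, 5, 6, 7, 8, 9, 10} → 11.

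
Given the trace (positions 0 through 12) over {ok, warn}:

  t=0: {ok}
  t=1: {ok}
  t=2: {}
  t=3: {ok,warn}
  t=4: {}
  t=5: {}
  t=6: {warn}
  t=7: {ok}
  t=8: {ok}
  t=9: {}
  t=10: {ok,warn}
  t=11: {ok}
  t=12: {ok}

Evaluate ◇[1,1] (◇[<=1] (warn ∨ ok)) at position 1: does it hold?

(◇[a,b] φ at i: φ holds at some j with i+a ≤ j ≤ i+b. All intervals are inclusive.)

Check ◇[<=1] (warn ∨ ok) at each j in [2,2]:
  j=2: holds (witness at 3)
Found at j=2 → formula holds.

Holds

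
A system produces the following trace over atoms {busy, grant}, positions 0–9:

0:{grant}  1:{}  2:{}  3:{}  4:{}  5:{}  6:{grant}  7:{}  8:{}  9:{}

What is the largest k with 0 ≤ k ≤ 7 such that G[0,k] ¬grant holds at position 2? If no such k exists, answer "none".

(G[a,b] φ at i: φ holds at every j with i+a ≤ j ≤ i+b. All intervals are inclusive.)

3

¬grant must hold from j=2 onward; find where it first fails.
  j=2: holds
  j=3: holds
  j=4: holds
  j=5: holds
  j=6: fails
Holds on [2,5], so largest k = 3.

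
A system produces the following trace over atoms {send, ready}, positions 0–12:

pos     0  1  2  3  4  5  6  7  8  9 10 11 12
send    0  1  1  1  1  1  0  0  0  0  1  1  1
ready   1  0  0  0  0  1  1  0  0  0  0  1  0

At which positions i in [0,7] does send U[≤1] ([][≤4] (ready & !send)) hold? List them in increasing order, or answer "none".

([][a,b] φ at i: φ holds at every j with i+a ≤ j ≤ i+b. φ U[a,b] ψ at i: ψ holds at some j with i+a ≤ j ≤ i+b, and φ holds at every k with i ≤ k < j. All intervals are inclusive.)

Evaluate at each i in [0,7]:
  i=0: ✗ (no rhs in [0,1])
  i=1: ✗ (no rhs in [1,2])
  i=2: ✗ (no rhs in [2,3])
  i=3: ✗ (no rhs in [3,4])
  i=4: ✗ (no rhs in [4,5])
  i=5: ✗ (no rhs in [5,6])
  i=6: ✗ (no rhs in [6,7])
  i=7: ✗ (no rhs in [7,8])

none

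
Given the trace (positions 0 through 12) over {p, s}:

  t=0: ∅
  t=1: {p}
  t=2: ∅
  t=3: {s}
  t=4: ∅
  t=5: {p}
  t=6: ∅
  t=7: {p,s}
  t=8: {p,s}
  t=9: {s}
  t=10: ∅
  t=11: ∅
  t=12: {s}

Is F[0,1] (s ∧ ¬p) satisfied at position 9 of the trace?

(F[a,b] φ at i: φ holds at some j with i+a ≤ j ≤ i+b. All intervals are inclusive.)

Yes

Check (s ∧ ¬p) at each j in [9,10]:
  j=9: true
  j=10: false
Found at j=9 → formula holds.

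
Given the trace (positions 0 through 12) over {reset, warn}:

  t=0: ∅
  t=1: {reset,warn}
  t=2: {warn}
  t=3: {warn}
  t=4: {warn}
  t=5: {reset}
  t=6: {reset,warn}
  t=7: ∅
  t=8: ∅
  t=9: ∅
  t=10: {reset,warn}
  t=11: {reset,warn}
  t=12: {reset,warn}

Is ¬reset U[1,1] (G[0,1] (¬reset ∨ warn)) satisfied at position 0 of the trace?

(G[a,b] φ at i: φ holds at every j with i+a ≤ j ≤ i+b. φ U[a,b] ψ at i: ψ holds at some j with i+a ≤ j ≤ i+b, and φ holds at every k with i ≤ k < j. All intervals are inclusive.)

True

Need some j in [1,1] with G[0,1] (¬reset ∨ warn), and ¬reset at every k in [0,j-1].
  j=1: G[0,1] (¬reset ∨ warn) holds; ¬reset holds at every k in [0,0] → satisfied.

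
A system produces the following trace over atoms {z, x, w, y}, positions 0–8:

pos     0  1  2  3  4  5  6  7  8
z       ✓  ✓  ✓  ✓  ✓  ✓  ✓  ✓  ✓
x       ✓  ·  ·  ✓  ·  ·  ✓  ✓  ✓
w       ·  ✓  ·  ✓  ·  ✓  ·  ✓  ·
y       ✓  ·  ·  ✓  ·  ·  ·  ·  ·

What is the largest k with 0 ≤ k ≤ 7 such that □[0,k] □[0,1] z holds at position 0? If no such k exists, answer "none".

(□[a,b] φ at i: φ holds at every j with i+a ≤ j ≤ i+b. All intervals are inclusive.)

7

□[0,1] z must hold from j=0 onward; find where it first fails.
  j=0: holds
  j=1: holds
  j=2: holds
  j=3: holds
  j=4: holds
  j=5: holds
  j=6: holds
  j=7: holds
Holds through j=7; largest k = 7.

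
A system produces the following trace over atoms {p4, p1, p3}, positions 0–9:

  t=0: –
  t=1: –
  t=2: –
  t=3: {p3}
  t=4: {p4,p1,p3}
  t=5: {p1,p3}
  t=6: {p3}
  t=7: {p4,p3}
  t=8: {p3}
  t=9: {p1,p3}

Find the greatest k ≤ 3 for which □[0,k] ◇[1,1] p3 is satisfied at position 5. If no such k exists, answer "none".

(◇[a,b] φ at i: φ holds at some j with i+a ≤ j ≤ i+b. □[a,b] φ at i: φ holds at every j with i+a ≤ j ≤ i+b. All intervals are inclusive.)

3

◇[1,1] p3 must hold from j=5 onward; find where it first fails.
  j=5: holds
  j=6: holds
  j=7: holds
  j=8: holds
Holds through j=8; largest k = 3.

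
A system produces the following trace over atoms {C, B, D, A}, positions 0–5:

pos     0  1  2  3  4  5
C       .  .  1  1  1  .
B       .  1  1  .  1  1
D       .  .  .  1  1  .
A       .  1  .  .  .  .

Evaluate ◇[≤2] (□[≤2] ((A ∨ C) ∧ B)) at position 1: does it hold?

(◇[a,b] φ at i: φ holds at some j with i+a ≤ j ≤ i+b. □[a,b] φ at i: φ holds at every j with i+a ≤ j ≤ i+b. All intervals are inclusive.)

No

Check □[≤2] ((A ∨ C) ∧ B) at each j in [1,3]:
  j=1: fails at 3
  j=2: fails at 3
  j=3: fails at 3
No position in the window satisfies it → formula fails.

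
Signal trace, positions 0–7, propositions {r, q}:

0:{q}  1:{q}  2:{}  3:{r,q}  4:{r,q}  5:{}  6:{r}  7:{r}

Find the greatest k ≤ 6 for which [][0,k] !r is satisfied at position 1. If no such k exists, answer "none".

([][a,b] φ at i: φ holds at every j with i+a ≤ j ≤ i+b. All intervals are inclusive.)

1

!r must hold from j=1 onward; find where it first fails.
  j=1: holds
  j=2: holds
  j=3: fails
Holds on [1,2], so largest k = 1.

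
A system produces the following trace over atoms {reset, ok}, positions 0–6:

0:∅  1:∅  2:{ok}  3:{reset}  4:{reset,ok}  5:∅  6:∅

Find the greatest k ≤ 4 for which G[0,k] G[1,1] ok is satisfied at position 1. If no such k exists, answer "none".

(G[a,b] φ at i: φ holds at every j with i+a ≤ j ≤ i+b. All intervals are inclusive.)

G[1,1] ok must hold from j=1 onward; find where it first fails.
  j=1: holds
  j=2: fails
Holds on [1,1], so largest k = 0.

0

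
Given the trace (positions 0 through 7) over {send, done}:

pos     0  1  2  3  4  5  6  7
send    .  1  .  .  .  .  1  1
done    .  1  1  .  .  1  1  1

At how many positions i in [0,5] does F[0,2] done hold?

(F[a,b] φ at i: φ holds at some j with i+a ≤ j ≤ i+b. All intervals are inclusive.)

6

Evaluate at each i in [0,5]:
  i=0: ✓ (witness j=1)
  i=1: ✓ (witness j=1)
  i=2: ✓ (witness j=2)
  i=3: ✓ (witness j=5)
  i=4: ✓ (witness j=5)
  i=5: ✓ (witness j=5)
Positions where it holds: {0, 1, 2, 3, 4, 5} → 6.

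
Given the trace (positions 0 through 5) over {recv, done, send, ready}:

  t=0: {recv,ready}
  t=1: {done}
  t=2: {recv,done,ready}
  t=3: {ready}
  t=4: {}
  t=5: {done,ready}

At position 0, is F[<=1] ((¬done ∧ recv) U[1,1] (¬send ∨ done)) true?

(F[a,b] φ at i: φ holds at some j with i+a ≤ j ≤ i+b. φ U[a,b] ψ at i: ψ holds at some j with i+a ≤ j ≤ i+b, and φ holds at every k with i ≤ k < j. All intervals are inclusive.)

Check ((¬done ∧ recv) U[1,1] (¬send ∨ done)) at each j in [0,1]:
  j=0: holds
  j=1: fails
Found at j=0 → formula holds.

Yes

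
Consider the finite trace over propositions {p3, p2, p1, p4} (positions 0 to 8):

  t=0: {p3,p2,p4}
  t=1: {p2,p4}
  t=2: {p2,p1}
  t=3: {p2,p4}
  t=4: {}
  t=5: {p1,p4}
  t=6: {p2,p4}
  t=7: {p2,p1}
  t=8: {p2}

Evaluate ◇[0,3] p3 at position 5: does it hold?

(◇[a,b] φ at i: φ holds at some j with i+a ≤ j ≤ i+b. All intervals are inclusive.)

Check p3 at each j in [5,8]:
  j=5: false
  j=6: false
  j=7: false
  j=8: false
No position in the window satisfies it → formula fails.

Does not hold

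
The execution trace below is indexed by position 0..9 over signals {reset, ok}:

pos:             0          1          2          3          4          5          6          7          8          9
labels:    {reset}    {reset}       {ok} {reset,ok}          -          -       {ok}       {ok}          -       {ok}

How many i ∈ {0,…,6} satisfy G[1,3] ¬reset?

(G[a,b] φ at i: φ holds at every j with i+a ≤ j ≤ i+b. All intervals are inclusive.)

4

Evaluate at each i in [0,6]:
  i=0: ✗ (fails at j=1)
  i=1: ✗ (fails at j=3)
  i=2: ✗ (fails at j=3)
  i=3: ✓ (all of [4,6])
  i=4: ✓ (all of [5,7])
  i=5: ✓ (all of [6,8])
  i=6: ✓ (all of [7,9])
Positions where it holds: {3, 4, 5, 6} → 4.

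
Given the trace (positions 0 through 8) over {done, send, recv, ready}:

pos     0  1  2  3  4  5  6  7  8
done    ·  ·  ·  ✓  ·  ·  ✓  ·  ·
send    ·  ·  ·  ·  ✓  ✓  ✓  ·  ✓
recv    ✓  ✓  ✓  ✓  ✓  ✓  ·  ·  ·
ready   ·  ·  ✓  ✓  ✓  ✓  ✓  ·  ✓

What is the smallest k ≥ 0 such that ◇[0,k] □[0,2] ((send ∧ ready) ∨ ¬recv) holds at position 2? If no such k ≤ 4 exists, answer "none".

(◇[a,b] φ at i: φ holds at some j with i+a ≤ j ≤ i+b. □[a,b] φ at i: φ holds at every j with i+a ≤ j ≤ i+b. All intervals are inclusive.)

Scan j = 2,3,… for □[0,2] ((send ∧ ready) ∨ ¬recv):
  j=2: fails
  j=3: fails
  j=4: holds
First hit at j=4, so smallest k = 4-2 = 2.

2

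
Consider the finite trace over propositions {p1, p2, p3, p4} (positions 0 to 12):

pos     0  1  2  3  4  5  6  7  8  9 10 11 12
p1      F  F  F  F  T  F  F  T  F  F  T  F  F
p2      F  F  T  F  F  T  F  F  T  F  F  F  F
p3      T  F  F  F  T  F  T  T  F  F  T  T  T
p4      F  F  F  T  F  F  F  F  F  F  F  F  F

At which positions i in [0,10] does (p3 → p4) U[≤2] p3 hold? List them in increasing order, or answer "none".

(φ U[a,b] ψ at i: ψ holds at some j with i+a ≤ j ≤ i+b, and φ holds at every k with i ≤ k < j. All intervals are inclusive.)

0, 2, 3, 4, 5, 6, 7, 8, 9, 10

Evaluate at each i in [0,10]:
  i=0: ✓ (rhs at j=0)
  i=1: ✗ (no rhs in [1,3])
  i=2: ✓ (rhs at j=4; lhs holds on [2,3])
  i=3: ✓ (rhs at j=4; lhs holds on [3,3])
  i=4: ✓ (rhs at j=4)
  i=5: ✓ (rhs at j=6; lhs holds on [5,5])
  i=6: ✓ (rhs at j=6)
  i=7: ✓ (rhs at j=7)
  i=8: ✓ (rhs at j=10; lhs holds on [8,9])
  i=9: ✓ (rhs at j=10; lhs holds on [9,9])
  i=10: ✓ (rhs at j=10)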